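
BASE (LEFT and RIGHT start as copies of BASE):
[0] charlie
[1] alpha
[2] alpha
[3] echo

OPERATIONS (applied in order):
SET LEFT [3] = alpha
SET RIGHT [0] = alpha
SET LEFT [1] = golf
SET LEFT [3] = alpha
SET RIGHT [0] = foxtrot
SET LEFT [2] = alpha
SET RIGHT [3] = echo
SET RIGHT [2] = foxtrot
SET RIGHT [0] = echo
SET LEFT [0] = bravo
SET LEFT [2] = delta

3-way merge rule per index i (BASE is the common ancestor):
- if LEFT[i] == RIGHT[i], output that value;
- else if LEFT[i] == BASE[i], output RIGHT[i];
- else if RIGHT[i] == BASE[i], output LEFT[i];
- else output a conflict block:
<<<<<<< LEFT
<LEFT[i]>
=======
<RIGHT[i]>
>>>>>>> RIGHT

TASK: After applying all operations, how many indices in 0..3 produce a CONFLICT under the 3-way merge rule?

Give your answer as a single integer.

Final LEFT:  [bravo, golf, delta, alpha]
Final RIGHT: [echo, alpha, foxtrot, echo]
i=0: BASE=charlie L=bravo R=echo all differ -> CONFLICT
i=1: L=golf, R=alpha=BASE -> take LEFT -> golf
i=2: BASE=alpha L=delta R=foxtrot all differ -> CONFLICT
i=3: L=alpha, R=echo=BASE -> take LEFT -> alpha
Conflict count: 2

Answer: 2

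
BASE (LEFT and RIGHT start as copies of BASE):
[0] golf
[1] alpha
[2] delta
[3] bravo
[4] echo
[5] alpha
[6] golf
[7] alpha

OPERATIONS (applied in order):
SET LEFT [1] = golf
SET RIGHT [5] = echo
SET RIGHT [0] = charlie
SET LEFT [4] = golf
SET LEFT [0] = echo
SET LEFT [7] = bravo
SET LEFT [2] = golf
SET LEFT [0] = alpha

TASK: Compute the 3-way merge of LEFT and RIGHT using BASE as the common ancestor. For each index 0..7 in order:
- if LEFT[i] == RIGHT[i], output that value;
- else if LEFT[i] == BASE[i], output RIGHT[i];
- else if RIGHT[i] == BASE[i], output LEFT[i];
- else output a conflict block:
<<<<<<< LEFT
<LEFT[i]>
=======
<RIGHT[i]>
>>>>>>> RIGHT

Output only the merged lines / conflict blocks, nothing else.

Answer: <<<<<<< LEFT
alpha
=======
charlie
>>>>>>> RIGHT
golf
golf
bravo
golf
echo
golf
bravo

Derivation:
Final LEFT:  [alpha, golf, golf, bravo, golf, alpha, golf, bravo]
Final RIGHT: [charlie, alpha, delta, bravo, echo, echo, golf, alpha]
i=0: BASE=golf L=alpha R=charlie all differ -> CONFLICT
i=1: L=golf, R=alpha=BASE -> take LEFT -> golf
i=2: L=golf, R=delta=BASE -> take LEFT -> golf
i=3: L=bravo R=bravo -> agree -> bravo
i=4: L=golf, R=echo=BASE -> take LEFT -> golf
i=5: L=alpha=BASE, R=echo -> take RIGHT -> echo
i=6: L=golf R=golf -> agree -> golf
i=7: L=bravo, R=alpha=BASE -> take LEFT -> bravo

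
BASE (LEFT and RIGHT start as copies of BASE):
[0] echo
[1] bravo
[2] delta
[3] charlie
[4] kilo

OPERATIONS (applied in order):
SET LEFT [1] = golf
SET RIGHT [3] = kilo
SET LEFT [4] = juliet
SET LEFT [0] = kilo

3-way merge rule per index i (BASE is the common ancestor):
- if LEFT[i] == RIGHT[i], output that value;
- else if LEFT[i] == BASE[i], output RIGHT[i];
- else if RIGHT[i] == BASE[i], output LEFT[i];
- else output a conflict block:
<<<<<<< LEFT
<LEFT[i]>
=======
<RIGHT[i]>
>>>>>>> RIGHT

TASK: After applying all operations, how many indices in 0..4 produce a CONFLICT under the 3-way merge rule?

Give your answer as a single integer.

Final LEFT:  [kilo, golf, delta, charlie, juliet]
Final RIGHT: [echo, bravo, delta, kilo, kilo]
i=0: L=kilo, R=echo=BASE -> take LEFT -> kilo
i=1: L=golf, R=bravo=BASE -> take LEFT -> golf
i=2: L=delta R=delta -> agree -> delta
i=3: L=charlie=BASE, R=kilo -> take RIGHT -> kilo
i=4: L=juliet, R=kilo=BASE -> take LEFT -> juliet
Conflict count: 0

Answer: 0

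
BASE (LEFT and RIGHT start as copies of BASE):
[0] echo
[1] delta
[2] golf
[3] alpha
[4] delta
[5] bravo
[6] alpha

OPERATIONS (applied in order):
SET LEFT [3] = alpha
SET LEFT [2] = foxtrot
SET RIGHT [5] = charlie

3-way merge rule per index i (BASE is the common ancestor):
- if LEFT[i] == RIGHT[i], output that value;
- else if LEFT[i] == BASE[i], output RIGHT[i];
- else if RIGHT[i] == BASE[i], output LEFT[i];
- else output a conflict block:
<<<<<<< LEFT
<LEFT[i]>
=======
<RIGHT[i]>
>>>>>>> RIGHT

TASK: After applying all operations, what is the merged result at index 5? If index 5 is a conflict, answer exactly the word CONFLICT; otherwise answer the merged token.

Final LEFT:  [echo, delta, foxtrot, alpha, delta, bravo, alpha]
Final RIGHT: [echo, delta, golf, alpha, delta, charlie, alpha]
i=0: L=echo R=echo -> agree -> echo
i=1: L=delta R=delta -> agree -> delta
i=2: L=foxtrot, R=golf=BASE -> take LEFT -> foxtrot
i=3: L=alpha R=alpha -> agree -> alpha
i=4: L=delta R=delta -> agree -> delta
i=5: L=bravo=BASE, R=charlie -> take RIGHT -> charlie
i=6: L=alpha R=alpha -> agree -> alpha
Index 5 -> charlie

Answer: charlie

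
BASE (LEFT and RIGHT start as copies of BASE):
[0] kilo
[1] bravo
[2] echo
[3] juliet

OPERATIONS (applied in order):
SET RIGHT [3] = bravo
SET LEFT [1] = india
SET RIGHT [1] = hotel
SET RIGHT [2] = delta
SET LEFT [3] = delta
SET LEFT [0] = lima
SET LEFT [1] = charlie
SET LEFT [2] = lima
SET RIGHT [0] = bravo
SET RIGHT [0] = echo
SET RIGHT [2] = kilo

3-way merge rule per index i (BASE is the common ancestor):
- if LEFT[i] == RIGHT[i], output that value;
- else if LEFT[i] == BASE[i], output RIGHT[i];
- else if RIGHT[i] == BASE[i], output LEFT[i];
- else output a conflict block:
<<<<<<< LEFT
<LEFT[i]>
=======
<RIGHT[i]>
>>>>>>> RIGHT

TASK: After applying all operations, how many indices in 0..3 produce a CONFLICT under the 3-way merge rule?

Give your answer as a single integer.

Final LEFT:  [lima, charlie, lima, delta]
Final RIGHT: [echo, hotel, kilo, bravo]
i=0: BASE=kilo L=lima R=echo all differ -> CONFLICT
i=1: BASE=bravo L=charlie R=hotel all differ -> CONFLICT
i=2: BASE=echo L=lima R=kilo all differ -> CONFLICT
i=3: BASE=juliet L=delta R=bravo all differ -> CONFLICT
Conflict count: 4

Answer: 4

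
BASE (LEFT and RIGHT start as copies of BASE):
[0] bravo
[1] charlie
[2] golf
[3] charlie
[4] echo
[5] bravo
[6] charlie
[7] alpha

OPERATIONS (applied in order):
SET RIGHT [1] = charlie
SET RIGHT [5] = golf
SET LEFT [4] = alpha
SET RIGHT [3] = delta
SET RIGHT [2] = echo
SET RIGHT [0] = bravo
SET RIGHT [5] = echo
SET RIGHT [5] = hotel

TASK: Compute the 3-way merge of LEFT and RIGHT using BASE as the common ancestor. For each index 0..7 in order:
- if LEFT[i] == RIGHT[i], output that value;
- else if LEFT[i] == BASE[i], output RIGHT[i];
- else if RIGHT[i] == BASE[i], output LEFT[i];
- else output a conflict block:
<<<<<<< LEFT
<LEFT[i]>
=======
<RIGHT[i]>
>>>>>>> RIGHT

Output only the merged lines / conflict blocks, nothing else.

Answer: bravo
charlie
echo
delta
alpha
hotel
charlie
alpha

Derivation:
Final LEFT:  [bravo, charlie, golf, charlie, alpha, bravo, charlie, alpha]
Final RIGHT: [bravo, charlie, echo, delta, echo, hotel, charlie, alpha]
i=0: L=bravo R=bravo -> agree -> bravo
i=1: L=charlie R=charlie -> agree -> charlie
i=2: L=golf=BASE, R=echo -> take RIGHT -> echo
i=3: L=charlie=BASE, R=delta -> take RIGHT -> delta
i=4: L=alpha, R=echo=BASE -> take LEFT -> alpha
i=5: L=bravo=BASE, R=hotel -> take RIGHT -> hotel
i=6: L=charlie R=charlie -> agree -> charlie
i=7: L=alpha R=alpha -> agree -> alpha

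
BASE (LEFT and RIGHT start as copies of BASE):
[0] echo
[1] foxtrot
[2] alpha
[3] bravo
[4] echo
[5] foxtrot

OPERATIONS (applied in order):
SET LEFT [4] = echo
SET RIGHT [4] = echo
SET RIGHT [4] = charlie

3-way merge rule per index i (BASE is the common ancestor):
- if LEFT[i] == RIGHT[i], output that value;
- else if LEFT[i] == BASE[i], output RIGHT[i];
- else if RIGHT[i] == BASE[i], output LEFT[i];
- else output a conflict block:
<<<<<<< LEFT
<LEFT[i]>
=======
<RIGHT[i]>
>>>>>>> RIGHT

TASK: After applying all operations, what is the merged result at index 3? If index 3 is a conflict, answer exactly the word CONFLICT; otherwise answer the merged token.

Final LEFT:  [echo, foxtrot, alpha, bravo, echo, foxtrot]
Final RIGHT: [echo, foxtrot, alpha, bravo, charlie, foxtrot]
i=0: L=echo R=echo -> agree -> echo
i=1: L=foxtrot R=foxtrot -> agree -> foxtrot
i=2: L=alpha R=alpha -> agree -> alpha
i=3: L=bravo R=bravo -> agree -> bravo
i=4: L=echo=BASE, R=charlie -> take RIGHT -> charlie
i=5: L=foxtrot R=foxtrot -> agree -> foxtrot
Index 3 -> bravo

Answer: bravo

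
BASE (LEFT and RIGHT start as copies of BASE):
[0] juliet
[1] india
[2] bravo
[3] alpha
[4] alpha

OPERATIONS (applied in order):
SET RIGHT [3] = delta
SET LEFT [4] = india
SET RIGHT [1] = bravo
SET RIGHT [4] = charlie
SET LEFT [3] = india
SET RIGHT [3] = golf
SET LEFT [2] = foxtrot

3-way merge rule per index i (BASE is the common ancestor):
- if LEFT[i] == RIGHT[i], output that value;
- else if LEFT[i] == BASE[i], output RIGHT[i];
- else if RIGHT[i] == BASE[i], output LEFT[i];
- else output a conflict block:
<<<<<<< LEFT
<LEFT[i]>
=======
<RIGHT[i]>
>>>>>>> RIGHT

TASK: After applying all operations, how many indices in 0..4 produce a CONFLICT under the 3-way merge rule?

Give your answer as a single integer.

Answer: 2

Derivation:
Final LEFT:  [juliet, india, foxtrot, india, india]
Final RIGHT: [juliet, bravo, bravo, golf, charlie]
i=0: L=juliet R=juliet -> agree -> juliet
i=1: L=india=BASE, R=bravo -> take RIGHT -> bravo
i=2: L=foxtrot, R=bravo=BASE -> take LEFT -> foxtrot
i=3: BASE=alpha L=india R=golf all differ -> CONFLICT
i=4: BASE=alpha L=india R=charlie all differ -> CONFLICT
Conflict count: 2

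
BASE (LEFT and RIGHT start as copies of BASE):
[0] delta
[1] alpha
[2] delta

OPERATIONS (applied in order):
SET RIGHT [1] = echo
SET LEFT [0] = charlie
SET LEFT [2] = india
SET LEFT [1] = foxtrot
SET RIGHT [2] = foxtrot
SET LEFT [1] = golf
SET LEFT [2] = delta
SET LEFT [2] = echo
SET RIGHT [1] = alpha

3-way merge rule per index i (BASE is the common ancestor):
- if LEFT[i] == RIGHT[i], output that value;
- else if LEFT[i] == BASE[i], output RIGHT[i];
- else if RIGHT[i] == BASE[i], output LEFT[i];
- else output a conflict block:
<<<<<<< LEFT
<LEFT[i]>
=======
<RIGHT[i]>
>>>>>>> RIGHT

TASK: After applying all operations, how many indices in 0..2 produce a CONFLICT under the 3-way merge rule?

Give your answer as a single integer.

Answer: 1

Derivation:
Final LEFT:  [charlie, golf, echo]
Final RIGHT: [delta, alpha, foxtrot]
i=0: L=charlie, R=delta=BASE -> take LEFT -> charlie
i=1: L=golf, R=alpha=BASE -> take LEFT -> golf
i=2: BASE=delta L=echo R=foxtrot all differ -> CONFLICT
Conflict count: 1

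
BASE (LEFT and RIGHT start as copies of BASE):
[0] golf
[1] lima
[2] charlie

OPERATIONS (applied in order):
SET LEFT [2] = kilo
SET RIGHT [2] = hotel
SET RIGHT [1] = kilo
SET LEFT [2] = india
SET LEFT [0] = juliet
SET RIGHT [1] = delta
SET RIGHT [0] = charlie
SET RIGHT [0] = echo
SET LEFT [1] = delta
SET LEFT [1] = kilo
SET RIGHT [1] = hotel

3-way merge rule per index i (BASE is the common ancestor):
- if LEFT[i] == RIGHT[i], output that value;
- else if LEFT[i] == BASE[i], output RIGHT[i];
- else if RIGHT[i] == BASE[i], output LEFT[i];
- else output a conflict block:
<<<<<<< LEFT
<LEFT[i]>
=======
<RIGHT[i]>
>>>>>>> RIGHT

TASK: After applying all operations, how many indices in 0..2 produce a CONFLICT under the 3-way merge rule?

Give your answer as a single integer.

Answer: 3

Derivation:
Final LEFT:  [juliet, kilo, india]
Final RIGHT: [echo, hotel, hotel]
i=0: BASE=golf L=juliet R=echo all differ -> CONFLICT
i=1: BASE=lima L=kilo R=hotel all differ -> CONFLICT
i=2: BASE=charlie L=india R=hotel all differ -> CONFLICT
Conflict count: 3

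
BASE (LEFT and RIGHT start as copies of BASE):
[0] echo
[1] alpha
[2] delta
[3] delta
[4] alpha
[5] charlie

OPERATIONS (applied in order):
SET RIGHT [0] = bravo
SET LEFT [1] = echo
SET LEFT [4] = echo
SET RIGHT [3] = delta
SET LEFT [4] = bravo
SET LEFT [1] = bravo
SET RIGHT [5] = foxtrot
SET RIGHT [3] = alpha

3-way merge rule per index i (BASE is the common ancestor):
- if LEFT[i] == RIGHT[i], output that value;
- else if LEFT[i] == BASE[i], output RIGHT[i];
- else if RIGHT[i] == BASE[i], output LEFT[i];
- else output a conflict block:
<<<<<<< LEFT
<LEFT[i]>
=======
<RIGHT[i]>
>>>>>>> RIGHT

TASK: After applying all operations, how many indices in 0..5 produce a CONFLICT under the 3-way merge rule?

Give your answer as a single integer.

Answer: 0

Derivation:
Final LEFT:  [echo, bravo, delta, delta, bravo, charlie]
Final RIGHT: [bravo, alpha, delta, alpha, alpha, foxtrot]
i=0: L=echo=BASE, R=bravo -> take RIGHT -> bravo
i=1: L=bravo, R=alpha=BASE -> take LEFT -> bravo
i=2: L=delta R=delta -> agree -> delta
i=3: L=delta=BASE, R=alpha -> take RIGHT -> alpha
i=4: L=bravo, R=alpha=BASE -> take LEFT -> bravo
i=5: L=charlie=BASE, R=foxtrot -> take RIGHT -> foxtrot
Conflict count: 0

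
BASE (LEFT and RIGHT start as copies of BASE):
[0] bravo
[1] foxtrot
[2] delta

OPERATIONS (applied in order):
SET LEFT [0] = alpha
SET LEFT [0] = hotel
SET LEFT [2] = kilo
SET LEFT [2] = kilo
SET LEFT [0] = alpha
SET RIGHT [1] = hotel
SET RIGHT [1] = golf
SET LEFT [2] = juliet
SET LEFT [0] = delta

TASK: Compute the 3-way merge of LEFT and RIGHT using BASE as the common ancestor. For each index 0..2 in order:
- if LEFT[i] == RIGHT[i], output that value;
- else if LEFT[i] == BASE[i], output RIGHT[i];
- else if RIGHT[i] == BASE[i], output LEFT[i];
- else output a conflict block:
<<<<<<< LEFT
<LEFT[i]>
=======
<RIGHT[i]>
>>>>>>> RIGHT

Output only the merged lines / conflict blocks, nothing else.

Final LEFT:  [delta, foxtrot, juliet]
Final RIGHT: [bravo, golf, delta]
i=0: L=delta, R=bravo=BASE -> take LEFT -> delta
i=1: L=foxtrot=BASE, R=golf -> take RIGHT -> golf
i=2: L=juliet, R=delta=BASE -> take LEFT -> juliet

Answer: delta
golf
juliet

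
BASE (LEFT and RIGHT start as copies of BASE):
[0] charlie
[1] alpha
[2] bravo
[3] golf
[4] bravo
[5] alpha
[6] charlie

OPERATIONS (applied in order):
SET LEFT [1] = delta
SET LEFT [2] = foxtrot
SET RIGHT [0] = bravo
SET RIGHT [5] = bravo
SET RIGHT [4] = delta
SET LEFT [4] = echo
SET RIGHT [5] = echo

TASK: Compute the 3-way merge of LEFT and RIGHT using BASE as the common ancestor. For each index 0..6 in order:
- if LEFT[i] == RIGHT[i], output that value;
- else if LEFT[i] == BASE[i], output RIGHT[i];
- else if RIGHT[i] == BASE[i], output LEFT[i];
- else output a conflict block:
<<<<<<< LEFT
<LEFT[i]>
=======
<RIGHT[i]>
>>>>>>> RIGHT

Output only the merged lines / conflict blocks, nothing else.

Answer: bravo
delta
foxtrot
golf
<<<<<<< LEFT
echo
=======
delta
>>>>>>> RIGHT
echo
charlie

Derivation:
Final LEFT:  [charlie, delta, foxtrot, golf, echo, alpha, charlie]
Final RIGHT: [bravo, alpha, bravo, golf, delta, echo, charlie]
i=0: L=charlie=BASE, R=bravo -> take RIGHT -> bravo
i=1: L=delta, R=alpha=BASE -> take LEFT -> delta
i=2: L=foxtrot, R=bravo=BASE -> take LEFT -> foxtrot
i=3: L=golf R=golf -> agree -> golf
i=4: BASE=bravo L=echo R=delta all differ -> CONFLICT
i=5: L=alpha=BASE, R=echo -> take RIGHT -> echo
i=6: L=charlie R=charlie -> agree -> charlie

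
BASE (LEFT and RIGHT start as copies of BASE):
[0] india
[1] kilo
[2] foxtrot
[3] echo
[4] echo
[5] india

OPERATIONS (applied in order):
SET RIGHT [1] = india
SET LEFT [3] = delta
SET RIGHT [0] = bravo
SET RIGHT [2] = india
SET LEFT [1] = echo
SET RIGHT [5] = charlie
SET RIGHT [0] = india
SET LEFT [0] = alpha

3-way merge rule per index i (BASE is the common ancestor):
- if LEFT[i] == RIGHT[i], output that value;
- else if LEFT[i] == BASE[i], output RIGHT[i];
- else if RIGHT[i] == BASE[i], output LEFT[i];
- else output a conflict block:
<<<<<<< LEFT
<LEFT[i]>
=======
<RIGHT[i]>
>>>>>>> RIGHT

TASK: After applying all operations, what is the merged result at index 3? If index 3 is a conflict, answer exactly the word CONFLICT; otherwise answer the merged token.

Final LEFT:  [alpha, echo, foxtrot, delta, echo, india]
Final RIGHT: [india, india, india, echo, echo, charlie]
i=0: L=alpha, R=india=BASE -> take LEFT -> alpha
i=1: BASE=kilo L=echo R=india all differ -> CONFLICT
i=2: L=foxtrot=BASE, R=india -> take RIGHT -> india
i=3: L=delta, R=echo=BASE -> take LEFT -> delta
i=4: L=echo R=echo -> agree -> echo
i=5: L=india=BASE, R=charlie -> take RIGHT -> charlie
Index 3 -> delta

Answer: delta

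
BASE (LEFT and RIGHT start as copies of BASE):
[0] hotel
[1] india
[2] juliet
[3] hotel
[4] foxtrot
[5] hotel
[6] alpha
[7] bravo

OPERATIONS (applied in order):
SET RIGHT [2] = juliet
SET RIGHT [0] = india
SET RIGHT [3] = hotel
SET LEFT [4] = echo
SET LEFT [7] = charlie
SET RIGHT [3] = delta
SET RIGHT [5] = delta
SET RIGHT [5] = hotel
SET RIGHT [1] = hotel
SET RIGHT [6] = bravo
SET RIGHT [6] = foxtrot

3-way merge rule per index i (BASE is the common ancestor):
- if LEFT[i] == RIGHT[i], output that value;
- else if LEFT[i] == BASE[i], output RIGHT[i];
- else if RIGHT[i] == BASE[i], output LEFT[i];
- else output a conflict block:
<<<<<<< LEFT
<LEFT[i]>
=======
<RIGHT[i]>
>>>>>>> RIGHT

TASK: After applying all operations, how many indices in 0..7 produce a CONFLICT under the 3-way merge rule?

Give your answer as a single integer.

Final LEFT:  [hotel, india, juliet, hotel, echo, hotel, alpha, charlie]
Final RIGHT: [india, hotel, juliet, delta, foxtrot, hotel, foxtrot, bravo]
i=0: L=hotel=BASE, R=india -> take RIGHT -> india
i=1: L=india=BASE, R=hotel -> take RIGHT -> hotel
i=2: L=juliet R=juliet -> agree -> juliet
i=3: L=hotel=BASE, R=delta -> take RIGHT -> delta
i=4: L=echo, R=foxtrot=BASE -> take LEFT -> echo
i=5: L=hotel R=hotel -> agree -> hotel
i=6: L=alpha=BASE, R=foxtrot -> take RIGHT -> foxtrot
i=7: L=charlie, R=bravo=BASE -> take LEFT -> charlie
Conflict count: 0

Answer: 0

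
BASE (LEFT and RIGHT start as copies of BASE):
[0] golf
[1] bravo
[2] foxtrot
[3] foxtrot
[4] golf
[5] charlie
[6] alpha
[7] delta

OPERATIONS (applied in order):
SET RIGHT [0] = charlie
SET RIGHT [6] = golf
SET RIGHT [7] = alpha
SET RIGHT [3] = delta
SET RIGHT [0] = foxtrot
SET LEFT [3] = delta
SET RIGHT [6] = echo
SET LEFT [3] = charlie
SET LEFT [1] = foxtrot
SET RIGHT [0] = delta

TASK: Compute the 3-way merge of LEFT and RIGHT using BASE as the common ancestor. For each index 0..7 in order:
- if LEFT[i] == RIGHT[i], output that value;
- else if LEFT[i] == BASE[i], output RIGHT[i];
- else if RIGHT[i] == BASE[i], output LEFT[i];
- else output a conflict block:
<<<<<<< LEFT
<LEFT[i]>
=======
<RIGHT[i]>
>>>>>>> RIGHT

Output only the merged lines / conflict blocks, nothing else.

Final LEFT:  [golf, foxtrot, foxtrot, charlie, golf, charlie, alpha, delta]
Final RIGHT: [delta, bravo, foxtrot, delta, golf, charlie, echo, alpha]
i=0: L=golf=BASE, R=delta -> take RIGHT -> delta
i=1: L=foxtrot, R=bravo=BASE -> take LEFT -> foxtrot
i=2: L=foxtrot R=foxtrot -> agree -> foxtrot
i=3: BASE=foxtrot L=charlie R=delta all differ -> CONFLICT
i=4: L=golf R=golf -> agree -> golf
i=5: L=charlie R=charlie -> agree -> charlie
i=6: L=alpha=BASE, R=echo -> take RIGHT -> echo
i=7: L=delta=BASE, R=alpha -> take RIGHT -> alpha

Answer: delta
foxtrot
foxtrot
<<<<<<< LEFT
charlie
=======
delta
>>>>>>> RIGHT
golf
charlie
echo
alpha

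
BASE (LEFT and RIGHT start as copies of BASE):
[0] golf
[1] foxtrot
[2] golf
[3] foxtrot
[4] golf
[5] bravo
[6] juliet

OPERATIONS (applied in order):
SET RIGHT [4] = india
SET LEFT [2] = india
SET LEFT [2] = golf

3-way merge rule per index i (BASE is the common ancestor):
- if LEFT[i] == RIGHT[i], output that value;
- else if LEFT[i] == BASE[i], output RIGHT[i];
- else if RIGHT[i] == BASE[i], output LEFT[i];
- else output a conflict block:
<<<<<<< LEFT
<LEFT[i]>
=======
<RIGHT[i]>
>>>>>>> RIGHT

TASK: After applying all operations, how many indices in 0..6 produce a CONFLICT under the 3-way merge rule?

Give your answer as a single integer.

Answer: 0

Derivation:
Final LEFT:  [golf, foxtrot, golf, foxtrot, golf, bravo, juliet]
Final RIGHT: [golf, foxtrot, golf, foxtrot, india, bravo, juliet]
i=0: L=golf R=golf -> agree -> golf
i=1: L=foxtrot R=foxtrot -> agree -> foxtrot
i=2: L=golf R=golf -> agree -> golf
i=3: L=foxtrot R=foxtrot -> agree -> foxtrot
i=4: L=golf=BASE, R=india -> take RIGHT -> india
i=5: L=bravo R=bravo -> agree -> bravo
i=6: L=juliet R=juliet -> agree -> juliet
Conflict count: 0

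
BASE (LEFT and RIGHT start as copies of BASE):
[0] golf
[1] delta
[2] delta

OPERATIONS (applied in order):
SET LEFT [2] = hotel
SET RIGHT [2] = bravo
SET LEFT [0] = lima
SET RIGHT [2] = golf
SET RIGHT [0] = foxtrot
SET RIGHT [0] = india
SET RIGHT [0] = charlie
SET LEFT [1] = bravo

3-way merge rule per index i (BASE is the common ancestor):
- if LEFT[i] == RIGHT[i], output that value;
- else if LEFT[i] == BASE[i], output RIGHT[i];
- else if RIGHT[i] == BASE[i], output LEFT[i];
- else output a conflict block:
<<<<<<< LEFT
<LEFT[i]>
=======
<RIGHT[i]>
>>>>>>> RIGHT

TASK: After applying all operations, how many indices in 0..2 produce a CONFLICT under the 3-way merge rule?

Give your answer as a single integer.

Final LEFT:  [lima, bravo, hotel]
Final RIGHT: [charlie, delta, golf]
i=0: BASE=golf L=lima R=charlie all differ -> CONFLICT
i=1: L=bravo, R=delta=BASE -> take LEFT -> bravo
i=2: BASE=delta L=hotel R=golf all differ -> CONFLICT
Conflict count: 2

Answer: 2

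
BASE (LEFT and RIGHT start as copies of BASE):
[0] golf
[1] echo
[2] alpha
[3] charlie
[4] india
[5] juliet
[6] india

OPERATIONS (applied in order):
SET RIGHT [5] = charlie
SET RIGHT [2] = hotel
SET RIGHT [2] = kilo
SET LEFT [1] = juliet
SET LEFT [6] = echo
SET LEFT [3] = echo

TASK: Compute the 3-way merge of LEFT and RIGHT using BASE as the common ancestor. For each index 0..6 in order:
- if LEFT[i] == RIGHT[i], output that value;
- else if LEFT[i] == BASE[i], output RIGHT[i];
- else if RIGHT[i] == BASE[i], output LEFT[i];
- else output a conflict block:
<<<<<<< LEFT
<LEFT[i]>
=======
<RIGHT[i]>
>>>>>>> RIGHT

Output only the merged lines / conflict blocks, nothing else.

Answer: golf
juliet
kilo
echo
india
charlie
echo

Derivation:
Final LEFT:  [golf, juliet, alpha, echo, india, juliet, echo]
Final RIGHT: [golf, echo, kilo, charlie, india, charlie, india]
i=0: L=golf R=golf -> agree -> golf
i=1: L=juliet, R=echo=BASE -> take LEFT -> juliet
i=2: L=alpha=BASE, R=kilo -> take RIGHT -> kilo
i=3: L=echo, R=charlie=BASE -> take LEFT -> echo
i=4: L=india R=india -> agree -> india
i=5: L=juliet=BASE, R=charlie -> take RIGHT -> charlie
i=6: L=echo, R=india=BASE -> take LEFT -> echo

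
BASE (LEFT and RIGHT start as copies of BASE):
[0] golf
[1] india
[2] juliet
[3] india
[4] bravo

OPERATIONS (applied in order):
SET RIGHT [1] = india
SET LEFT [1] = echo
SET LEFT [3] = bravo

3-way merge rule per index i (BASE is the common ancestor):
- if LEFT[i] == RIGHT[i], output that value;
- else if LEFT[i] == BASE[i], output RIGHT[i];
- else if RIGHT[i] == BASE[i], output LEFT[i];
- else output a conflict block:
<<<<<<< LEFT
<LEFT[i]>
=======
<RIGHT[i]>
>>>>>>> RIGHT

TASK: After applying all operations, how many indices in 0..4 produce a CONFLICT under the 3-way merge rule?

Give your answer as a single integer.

Answer: 0

Derivation:
Final LEFT:  [golf, echo, juliet, bravo, bravo]
Final RIGHT: [golf, india, juliet, india, bravo]
i=0: L=golf R=golf -> agree -> golf
i=1: L=echo, R=india=BASE -> take LEFT -> echo
i=2: L=juliet R=juliet -> agree -> juliet
i=3: L=bravo, R=india=BASE -> take LEFT -> bravo
i=4: L=bravo R=bravo -> agree -> bravo
Conflict count: 0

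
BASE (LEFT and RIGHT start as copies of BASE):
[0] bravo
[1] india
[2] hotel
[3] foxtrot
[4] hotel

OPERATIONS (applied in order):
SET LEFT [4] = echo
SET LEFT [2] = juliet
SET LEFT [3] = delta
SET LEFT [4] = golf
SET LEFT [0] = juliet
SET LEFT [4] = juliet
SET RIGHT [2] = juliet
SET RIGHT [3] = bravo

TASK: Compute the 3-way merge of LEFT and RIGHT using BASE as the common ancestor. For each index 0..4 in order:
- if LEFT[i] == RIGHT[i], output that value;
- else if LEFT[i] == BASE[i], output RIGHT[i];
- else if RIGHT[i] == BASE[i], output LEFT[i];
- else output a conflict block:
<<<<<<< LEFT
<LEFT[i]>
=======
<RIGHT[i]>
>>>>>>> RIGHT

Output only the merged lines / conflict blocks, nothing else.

Answer: juliet
india
juliet
<<<<<<< LEFT
delta
=======
bravo
>>>>>>> RIGHT
juliet

Derivation:
Final LEFT:  [juliet, india, juliet, delta, juliet]
Final RIGHT: [bravo, india, juliet, bravo, hotel]
i=0: L=juliet, R=bravo=BASE -> take LEFT -> juliet
i=1: L=india R=india -> agree -> india
i=2: L=juliet R=juliet -> agree -> juliet
i=3: BASE=foxtrot L=delta R=bravo all differ -> CONFLICT
i=4: L=juliet, R=hotel=BASE -> take LEFT -> juliet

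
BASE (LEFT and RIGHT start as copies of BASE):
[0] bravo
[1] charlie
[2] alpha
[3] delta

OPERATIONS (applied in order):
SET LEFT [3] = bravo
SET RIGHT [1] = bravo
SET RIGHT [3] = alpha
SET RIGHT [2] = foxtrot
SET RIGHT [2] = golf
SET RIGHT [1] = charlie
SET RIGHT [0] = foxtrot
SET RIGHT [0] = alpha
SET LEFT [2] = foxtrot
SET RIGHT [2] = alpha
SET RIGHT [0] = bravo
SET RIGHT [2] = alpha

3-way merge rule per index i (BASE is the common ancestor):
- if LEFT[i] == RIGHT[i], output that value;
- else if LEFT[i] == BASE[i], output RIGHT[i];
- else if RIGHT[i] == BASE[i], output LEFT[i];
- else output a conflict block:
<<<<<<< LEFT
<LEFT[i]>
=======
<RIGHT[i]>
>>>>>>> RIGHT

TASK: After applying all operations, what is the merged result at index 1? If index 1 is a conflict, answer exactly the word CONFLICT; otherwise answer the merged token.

Final LEFT:  [bravo, charlie, foxtrot, bravo]
Final RIGHT: [bravo, charlie, alpha, alpha]
i=0: L=bravo R=bravo -> agree -> bravo
i=1: L=charlie R=charlie -> agree -> charlie
i=2: L=foxtrot, R=alpha=BASE -> take LEFT -> foxtrot
i=3: BASE=delta L=bravo R=alpha all differ -> CONFLICT
Index 1 -> charlie

Answer: charlie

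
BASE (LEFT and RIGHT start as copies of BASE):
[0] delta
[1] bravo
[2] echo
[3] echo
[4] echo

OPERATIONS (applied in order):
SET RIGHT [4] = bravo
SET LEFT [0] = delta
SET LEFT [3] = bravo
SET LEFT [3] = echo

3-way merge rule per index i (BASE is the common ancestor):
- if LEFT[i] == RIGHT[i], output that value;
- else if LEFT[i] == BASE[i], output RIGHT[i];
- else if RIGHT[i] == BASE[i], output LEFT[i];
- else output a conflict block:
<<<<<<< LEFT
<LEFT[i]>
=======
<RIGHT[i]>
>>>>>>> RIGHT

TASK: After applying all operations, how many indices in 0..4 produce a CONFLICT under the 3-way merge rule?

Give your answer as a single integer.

Final LEFT:  [delta, bravo, echo, echo, echo]
Final RIGHT: [delta, bravo, echo, echo, bravo]
i=0: L=delta R=delta -> agree -> delta
i=1: L=bravo R=bravo -> agree -> bravo
i=2: L=echo R=echo -> agree -> echo
i=3: L=echo R=echo -> agree -> echo
i=4: L=echo=BASE, R=bravo -> take RIGHT -> bravo
Conflict count: 0

Answer: 0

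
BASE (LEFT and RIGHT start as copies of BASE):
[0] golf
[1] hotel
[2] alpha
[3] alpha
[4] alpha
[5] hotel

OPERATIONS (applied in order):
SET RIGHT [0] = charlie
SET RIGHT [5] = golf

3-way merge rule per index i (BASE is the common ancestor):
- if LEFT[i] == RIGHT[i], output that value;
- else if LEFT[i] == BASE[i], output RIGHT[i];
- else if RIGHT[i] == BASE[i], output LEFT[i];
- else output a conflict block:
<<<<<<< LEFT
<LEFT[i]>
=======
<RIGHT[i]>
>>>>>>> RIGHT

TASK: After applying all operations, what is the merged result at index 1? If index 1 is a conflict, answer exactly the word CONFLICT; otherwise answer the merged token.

Answer: hotel

Derivation:
Final LEFT:  [golf, hotel, alpha, alpha, alpha, hotel]
Final RIGHT: [charlie, hotel, alpha, alpha, alpha, golf]
i=0: L=golf=BASE, R=charlie -> take RIGHT -> charlie
i=1: L=hotel R=hotel -> agree -> hotel
i=2: L=alpha R=alpha -> agree -> alpha
i=3: L=alpha R=alpha -> agree -> alpha
i=4: L=alpha R=alpha -> agree -> alpha
i=5: L=hotel=BASE, R=golf -> take RIGHT -> golf
Index 1 -> hotel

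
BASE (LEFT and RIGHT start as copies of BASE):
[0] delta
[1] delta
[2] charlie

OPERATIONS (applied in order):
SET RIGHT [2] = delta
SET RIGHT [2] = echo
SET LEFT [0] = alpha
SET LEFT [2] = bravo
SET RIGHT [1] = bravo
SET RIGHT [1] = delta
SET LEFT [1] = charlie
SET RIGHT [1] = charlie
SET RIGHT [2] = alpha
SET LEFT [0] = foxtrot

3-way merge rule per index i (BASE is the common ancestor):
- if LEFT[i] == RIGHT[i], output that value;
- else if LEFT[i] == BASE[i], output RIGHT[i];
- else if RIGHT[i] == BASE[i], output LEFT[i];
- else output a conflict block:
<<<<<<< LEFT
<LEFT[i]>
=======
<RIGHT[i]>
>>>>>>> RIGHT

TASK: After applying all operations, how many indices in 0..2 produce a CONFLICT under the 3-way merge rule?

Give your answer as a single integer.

Answer: 1

Derivation:
Final LEFT:  [foxtrot, charlie, bravo]
Final RIGHT: [delta, charlie, alpha]
i=0: L=foxtrot, R=delta=BASE -> take LEFT -> foxtrot
i=1: L=charlie R=charlie -> agree -> charlie
i=2: BASE=charlie L=bravo R=alpha all differ -> CONFLICT
Conflict count: 1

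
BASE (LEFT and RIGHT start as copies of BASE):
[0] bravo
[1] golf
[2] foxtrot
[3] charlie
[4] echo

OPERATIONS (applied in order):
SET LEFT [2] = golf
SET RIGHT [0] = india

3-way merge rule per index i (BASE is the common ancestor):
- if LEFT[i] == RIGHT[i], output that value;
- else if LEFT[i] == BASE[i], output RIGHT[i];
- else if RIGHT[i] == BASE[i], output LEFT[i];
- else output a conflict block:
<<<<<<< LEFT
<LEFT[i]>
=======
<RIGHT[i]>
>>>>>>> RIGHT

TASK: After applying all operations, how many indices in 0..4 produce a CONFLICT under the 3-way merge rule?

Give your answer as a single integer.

Answer: 0

Derivation:
Final LEFT:  [bravo, golf, golf, charlie, echo]
Final RIGHT: [india, golf, foxtrot, charlie, echo]
i=0: L=bravo=BASE, R=india -> take RIGHT -> india
i=1: L=golf R=golf -> agree -> golf
i=2: L=golf, R=foxtrot=BASE -> take LEFT -> golf
i=3: L=charlie R=charlie -> agree -> charlie
i=4: L=echo R=echo -> agree -> echo
Conflict count: 0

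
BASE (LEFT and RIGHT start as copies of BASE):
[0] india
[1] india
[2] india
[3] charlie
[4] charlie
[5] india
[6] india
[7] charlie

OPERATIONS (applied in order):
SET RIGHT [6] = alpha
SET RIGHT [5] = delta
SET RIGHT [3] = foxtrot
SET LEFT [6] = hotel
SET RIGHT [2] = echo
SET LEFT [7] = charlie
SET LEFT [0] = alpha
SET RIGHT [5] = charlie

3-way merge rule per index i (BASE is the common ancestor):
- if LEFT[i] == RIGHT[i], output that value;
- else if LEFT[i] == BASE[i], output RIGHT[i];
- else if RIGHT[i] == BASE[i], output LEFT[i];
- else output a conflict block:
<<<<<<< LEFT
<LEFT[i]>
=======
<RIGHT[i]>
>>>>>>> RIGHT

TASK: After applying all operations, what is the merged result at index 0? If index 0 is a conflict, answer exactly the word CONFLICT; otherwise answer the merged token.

Final LEFT:  [alpha, india, india, charlie, charlie, india, hotel, charlie]
Final RIGHT: [india, india, echo, foxtrot, charlie, charlie, alpha, charlie]
i=0: L=alpha, R=india=BASE -> take LEFT -> alpha
i=1: L=india R=india -> agree -> india
i=2: L=india=BASE, R=echo -> take RIGHT -> echo
i=3: L=charlie=BASE, R=foxtrot -> take RIGHT -> foxtrot
i=4: L=charlie R=charlie -> agree -> charlie
i=5: L=india=BASE, R=charlie -> take RIGHT -> charlie
i=6: BASE=india L=hotel R=alpha all differ -> CONFLICT
i=7: L=charlie R=charlie -> agree -> charlie
Index 0 -> alpha

Answer: alpha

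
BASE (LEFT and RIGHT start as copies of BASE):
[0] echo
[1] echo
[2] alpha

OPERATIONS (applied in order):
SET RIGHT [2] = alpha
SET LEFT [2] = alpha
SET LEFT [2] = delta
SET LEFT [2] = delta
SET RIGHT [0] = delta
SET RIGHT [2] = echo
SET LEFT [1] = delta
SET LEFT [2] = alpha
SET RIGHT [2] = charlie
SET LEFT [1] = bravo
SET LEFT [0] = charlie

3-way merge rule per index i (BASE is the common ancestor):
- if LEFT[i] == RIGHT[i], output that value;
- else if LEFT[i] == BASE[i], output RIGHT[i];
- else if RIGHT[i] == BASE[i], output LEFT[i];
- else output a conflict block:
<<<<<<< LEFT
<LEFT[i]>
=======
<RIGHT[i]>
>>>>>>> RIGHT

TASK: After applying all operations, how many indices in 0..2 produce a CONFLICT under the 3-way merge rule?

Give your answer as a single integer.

Final LEFT:  [charlie, bravo, alpha]
Final RIGHT: [delta, echo, charlie]
i=0: BASE=echo L=charlie R=delta all differ -> CONFLICT
i=1: L=bravo, R=echo=BASE -> take LEFT -> bravo
i=2: L=alpha=BASE, R=charlie -> take RIGHT -> charlie
Conflict count: 1

Answer: 1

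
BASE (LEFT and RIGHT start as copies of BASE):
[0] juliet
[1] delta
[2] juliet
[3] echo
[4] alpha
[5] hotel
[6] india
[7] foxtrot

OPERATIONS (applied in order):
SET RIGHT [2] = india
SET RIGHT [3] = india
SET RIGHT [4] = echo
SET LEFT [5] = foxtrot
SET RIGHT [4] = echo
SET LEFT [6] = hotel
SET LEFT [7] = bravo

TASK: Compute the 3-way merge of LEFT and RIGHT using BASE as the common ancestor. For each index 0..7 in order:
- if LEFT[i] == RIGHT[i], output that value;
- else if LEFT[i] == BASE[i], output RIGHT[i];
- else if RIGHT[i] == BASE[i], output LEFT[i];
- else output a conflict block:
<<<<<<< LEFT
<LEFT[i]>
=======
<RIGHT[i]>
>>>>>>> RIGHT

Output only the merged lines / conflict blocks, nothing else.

Final LEFT:  [juliet, delta, juliet, echo, alpha, foxtrot, hotel, bravo]
Final RIGHT: [juliet, delta, india, india, echo, hotel, india, foxtrot]
i=0: L=juliet R=juliet -> agree -> juliet
i=1: L=delta R=delta -> agree -> delta
i=2: L=juliet=BASE, R=india -> take RIGHT -> india
i=3: L=echo=BASE, R=india -> take RIGHT -> india
i=4: L=alpha=BASE, R=echo -> take RIGHT -> echo
i=5: L=foxtrot, R=hotel=BASE -> take LEFT -> foxtrot
i=6: L=hotel, R=india=BASE -> take LEFT -> hotel
i=7: L=bravo, R=foxtrot=BASE -> take LEFT -> bravo

Answer: juliet
delta
india
india
echo
foxtrot
hotel
bravo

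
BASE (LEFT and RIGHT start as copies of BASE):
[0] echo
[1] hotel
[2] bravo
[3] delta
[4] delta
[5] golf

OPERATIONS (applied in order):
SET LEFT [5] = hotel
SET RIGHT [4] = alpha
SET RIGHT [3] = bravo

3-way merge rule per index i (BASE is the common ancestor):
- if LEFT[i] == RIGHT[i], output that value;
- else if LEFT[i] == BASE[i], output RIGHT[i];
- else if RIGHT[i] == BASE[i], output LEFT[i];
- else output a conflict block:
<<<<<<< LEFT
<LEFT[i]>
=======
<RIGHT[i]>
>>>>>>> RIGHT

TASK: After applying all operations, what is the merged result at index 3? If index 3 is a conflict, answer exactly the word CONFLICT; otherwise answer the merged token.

Final LEFT:  [echo, hotel, bravo, delta, delta, hotel]
Final RIGHT: [echo, hotel, bravo, bravo, alpha, golf]
i=0: L=echo R=echo -> agree -> echo
i=1: L=hotel R=hotel -> agree -> hotel
i=2: L=bravo R=bravo -> agree -> bravo
i=3: L=delta=BASE, R=bravo -> take RIGHT -> bravo
i=4: L=delta=BASE, R=alpha -> take RIGHT -> alpha
i=5: L=hotel, R=golf=BASE -> take LEFT -> hotel
Index 3 -> bravo

Answer: bravo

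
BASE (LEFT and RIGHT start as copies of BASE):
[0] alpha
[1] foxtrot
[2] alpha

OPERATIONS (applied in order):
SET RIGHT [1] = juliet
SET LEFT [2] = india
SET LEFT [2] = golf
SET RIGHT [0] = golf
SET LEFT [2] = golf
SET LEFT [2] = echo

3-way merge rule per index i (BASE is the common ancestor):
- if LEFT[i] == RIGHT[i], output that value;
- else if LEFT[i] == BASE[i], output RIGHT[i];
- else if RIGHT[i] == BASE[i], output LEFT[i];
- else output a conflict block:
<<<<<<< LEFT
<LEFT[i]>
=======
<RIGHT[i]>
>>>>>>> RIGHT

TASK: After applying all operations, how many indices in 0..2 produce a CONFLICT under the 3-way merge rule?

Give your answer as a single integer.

Final LEFT:  [alpha, foxtrot, echo]
Final RIGHT: [golf, juliet, alpha]
i=0: L=alpha=BASE, R=golf -> take RIGHT -> golf
i=1: L=foxtrot=BASE, R=juliet -> take RIGHT -> juliet
i=2: L=echo, R=alpha=BASE -> take LEFT -> echo
Conflict count: 0

Answer: 0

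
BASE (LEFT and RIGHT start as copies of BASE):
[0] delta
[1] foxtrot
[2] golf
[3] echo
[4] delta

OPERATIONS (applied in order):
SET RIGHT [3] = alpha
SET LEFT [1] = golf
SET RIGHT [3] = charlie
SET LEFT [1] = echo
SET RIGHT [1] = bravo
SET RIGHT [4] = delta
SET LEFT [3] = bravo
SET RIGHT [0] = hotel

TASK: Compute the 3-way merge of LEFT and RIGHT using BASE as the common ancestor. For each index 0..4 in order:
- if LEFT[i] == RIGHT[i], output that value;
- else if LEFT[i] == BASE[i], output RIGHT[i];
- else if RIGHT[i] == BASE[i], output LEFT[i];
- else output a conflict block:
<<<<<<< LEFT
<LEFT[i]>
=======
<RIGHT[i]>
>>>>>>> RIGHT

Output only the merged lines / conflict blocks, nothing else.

Final LEFT:  [delta, echo, golf, bravo, delta]
Final RIGHT: [hotel, bravo, golf, charlie, delta]
i=0: L=delta=BASE, R=hotel -> take RIGHT -> hotel
i=1: BASE=foxtrot L=echo R=bravo all differ -> CONFLICT
i=2: L=golf R=golf -> agree -> golf
i=3: BASE=echo L=bravo R=charlie all differ -> CONFLICT
i=4: L=delta R=delta -> agree -> delta

Answer: hotel
<<<<<<< LEFT
echo
=======
bravo
>>>>>>> RIGHT
golf
<<<<<<< LEFT
bravo
=======
charlie
>>>>>>> RIGHT
delta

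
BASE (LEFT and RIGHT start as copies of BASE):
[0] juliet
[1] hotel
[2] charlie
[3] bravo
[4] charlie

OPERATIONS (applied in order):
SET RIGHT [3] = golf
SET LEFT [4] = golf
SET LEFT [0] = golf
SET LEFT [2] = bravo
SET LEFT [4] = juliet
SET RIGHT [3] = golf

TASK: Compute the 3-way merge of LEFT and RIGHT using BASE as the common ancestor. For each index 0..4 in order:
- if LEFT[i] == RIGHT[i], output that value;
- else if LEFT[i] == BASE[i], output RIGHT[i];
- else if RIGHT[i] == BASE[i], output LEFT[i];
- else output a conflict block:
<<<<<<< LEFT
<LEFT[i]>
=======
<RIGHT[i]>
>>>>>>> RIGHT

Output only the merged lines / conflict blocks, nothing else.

Final LEFT:  [golf, hotel, bravo, bravo, juliet]
Final RIGHT: [juliet, hotel, charlie, golf, charlie]
i=0: L=golf, R=juliet=BASE -> take LEFT -> golf
i=1: L=hotel R=hotel -> agree -> hotel
i=2: L=bravo, R=charlie=BASE -> take LEFT -> bravo
i=3: L=bravo=BASE, R=golf -> take RIGHT -> golf
i=4: L=juliet, R=charlie=BASE -> take LEFT -> juliet

Answer: golf
hotel
bravo
golf
juliet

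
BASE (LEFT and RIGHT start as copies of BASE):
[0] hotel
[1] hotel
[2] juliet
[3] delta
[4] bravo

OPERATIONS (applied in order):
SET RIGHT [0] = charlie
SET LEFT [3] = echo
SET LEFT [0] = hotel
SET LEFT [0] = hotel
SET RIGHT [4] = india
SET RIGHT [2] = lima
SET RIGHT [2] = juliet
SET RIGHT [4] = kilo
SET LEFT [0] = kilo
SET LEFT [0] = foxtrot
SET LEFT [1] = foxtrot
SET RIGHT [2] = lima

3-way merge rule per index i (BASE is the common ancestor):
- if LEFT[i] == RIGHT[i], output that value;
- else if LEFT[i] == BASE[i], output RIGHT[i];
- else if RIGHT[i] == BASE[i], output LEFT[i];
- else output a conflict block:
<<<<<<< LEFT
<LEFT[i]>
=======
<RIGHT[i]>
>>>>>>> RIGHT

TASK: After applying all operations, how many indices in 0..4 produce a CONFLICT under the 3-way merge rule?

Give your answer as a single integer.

Answer: 1

Derivation:
Final LEFT:  [foxtrot, foxtrot, juliet, echo, bravo]
Final RIGHT: [charlie, hotel, lima, delta, kilo]
i=0: BASE=hotel L=foxtrot R=charlie all differ -> CONFLICT
i=1: L=foxtrot, R=hotel=BASE -> take LEFT -> foxtrot
i=2: L=juliet=BASE, R=lima -> take RIGHT -> lima
i=3: L=echo, R=delta=BASE -> take LEFT -> echo
i=4: L=bravo=BASE, R=kilo -> take RIGHT -> kilo
Conflict count: 1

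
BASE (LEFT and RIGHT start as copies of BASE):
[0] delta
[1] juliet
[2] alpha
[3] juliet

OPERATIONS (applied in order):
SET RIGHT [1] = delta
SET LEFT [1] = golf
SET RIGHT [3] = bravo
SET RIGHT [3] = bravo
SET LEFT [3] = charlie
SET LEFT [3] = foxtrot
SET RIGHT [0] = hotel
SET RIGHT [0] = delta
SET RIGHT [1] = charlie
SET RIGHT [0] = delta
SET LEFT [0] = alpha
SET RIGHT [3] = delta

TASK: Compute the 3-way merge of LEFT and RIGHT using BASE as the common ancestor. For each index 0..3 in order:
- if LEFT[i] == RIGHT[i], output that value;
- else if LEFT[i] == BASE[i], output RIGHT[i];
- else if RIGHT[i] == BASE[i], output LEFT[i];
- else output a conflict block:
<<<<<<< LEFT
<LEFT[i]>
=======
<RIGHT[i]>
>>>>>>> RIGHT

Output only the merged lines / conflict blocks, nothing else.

Answer: alpha
<<<<<<< LEFT
golf
=======
charlie
>>>>>>> RIGHT
alpha
<<<<<<< LEFT
foxtrot
=======
delta
>>>>>>> RIGHT

Derivation:
Final LEFT:  [alpha, golf, alpha, foxtrot]
Final RIGHT: [delta, charlie, alpha, delta]
i=0: L=alpha, R=delta=BASE -> take LEFT -> alpha
i=1: BASE=juliet L=golf R=charlie all differ -> CONFLICT
i=2: L=alpha R=alpha -> agree -> alpha
i=3: BASE=juliet L=foxtrot R=delta all differ -> CONFLICT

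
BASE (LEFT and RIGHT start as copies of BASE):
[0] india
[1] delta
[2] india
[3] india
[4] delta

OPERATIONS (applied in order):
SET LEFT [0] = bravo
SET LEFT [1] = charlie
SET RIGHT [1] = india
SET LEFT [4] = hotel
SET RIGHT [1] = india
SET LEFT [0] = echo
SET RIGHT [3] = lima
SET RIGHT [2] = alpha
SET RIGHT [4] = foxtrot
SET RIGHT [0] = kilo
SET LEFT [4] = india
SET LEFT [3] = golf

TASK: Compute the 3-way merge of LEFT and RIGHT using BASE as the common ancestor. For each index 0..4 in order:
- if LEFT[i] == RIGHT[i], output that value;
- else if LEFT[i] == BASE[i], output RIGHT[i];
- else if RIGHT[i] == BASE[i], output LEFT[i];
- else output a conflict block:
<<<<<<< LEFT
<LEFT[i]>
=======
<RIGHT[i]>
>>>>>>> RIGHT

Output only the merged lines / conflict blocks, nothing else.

Final LEFT:  [echo, charlie, india, golf, india]
Final RIGHT: [kilo, india, alpha, lima, foxtrot]
i=0: BASE=india L=echo R=kilo all differ -> CONFLICT
i=1: BASE=delta L=charlie R=india all differ -> CONFLICT
i=2: L=india=BASE, R=alpha -> take RIGHT -> alpha
i=3: BASE=india L=golf R=lima all differ -> CONFLICT
i=4: BASE=delta L=india R=foxtrot all differ -> CONFLICT

Answer: <<<<<<< LEFT
echo
=======
kilo
>>>>>>> RIGHT
<<<<<<< LEFT
charlie
=======
india
>>>>>>> RIGHT
alpha
<<<<<<< LEFT
golf
=======
lima
>>>>>>> RIGHT
<<<<<<< LEFT
india
=======
foxtrot
>>>>>>> RIGHT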